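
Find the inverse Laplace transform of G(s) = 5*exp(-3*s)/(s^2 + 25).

The factor e^(-3s) signals a time shift by c = 3 (second shifting theorem).
L{sin(5t)} = 5/(s^2 + 25), so L^-1{5/(s^2 + 25)} = sin(5*t).
Hence the inverse is u(t - 3) times that function evaluated at t - 3.

Heaviside(t - 3)*(sin(5*t - 15))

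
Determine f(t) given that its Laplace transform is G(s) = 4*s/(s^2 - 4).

f(t) = 4*cosh(2*t)

Since L{cosh(2t)} = s/(s^2 - 4), the inverse is cosh(2*t), scaled by 4.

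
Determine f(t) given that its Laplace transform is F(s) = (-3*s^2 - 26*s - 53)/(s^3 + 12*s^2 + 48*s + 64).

Factor the denominator: s^3 + 12*s^2 + 48*s + 64 = (s + 4)^3.
Partial fraction decomposition gives [-3/(s + 4)] + [-2/(s + 4)^2] + [3/(s + 4)^3].
Invert each term: -3/(s + 4) ↔ -3e^(-4t); -2/(s + 4)^2 ↔ -2t·e^(-4t); 3/(s + 4)^3 ↔ (3/2)t^2·e^(-4t).

f(t) = 3*t^2*exp(-4*t)/2 - 2*t*exp(-4*t) - 3*exp(-4*t)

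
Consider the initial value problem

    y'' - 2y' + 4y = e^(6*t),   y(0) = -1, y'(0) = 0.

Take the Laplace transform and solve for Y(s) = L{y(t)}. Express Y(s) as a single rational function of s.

Laplace-transform each side.
The derivative rules (L{y''} = s^2 Y - s·y(0) - y'(0) and L{y'} = sY - y(0), with y(0) = -1, y'(0) = 0) turn the left side into (s^2 - 2*s + 4)Y - (-s + 2).
The right side is L{e^(6*t)} = 1/(s - 6).
So (s^2 - 2*s + 4)Y = 1/(s - 6) + (-s + 2).
Solve for Y(s) and write it as one ratio of polynomials.

Y(s) = (-s^2 + 8*s - 11)/(s^3 - 8*s^2 + 16*s - 24)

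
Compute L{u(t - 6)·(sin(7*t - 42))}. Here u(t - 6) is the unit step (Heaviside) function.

By the second shifting theorem, L{u(t - c)·g(t - c)} = e^(-cs)·G(s) with c = 6 and G(s) = L{g(t)}.
L{sin(7t)} = 7/(s^2 + 49).

7*exp(-6*s)/(s^2 + 49)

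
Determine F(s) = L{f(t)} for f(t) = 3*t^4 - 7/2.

F(s) = -7/(2*s) + 72/s^5

The transform is linear, so treat each term independently.
L{-7/2} = (-7/2)/s; (3)·[L{t^4} = 4!/s^5 = 24/s^5].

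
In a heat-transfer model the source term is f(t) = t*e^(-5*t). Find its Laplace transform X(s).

L{e^(-5t)} = 1/(s + 5).
Then apply L{t·g(t)} = -d/ds[G(s)] with G(s) = 1/(s + 5):
differentiating 1 time and applying the sign gives (s + 5)^(-2).

X(s) = (s + 5)^(-2)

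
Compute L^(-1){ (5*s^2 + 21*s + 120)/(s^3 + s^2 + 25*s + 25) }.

4*sin(5*t) + cos(5*t) + 4*exp(-t)

Factor the denominator: s^3 + s^2 + 25*s + 25 = (s + 1)*(s^2 + 25).
Partial fraction decomposition gives [4/(s + 1)] + [s/(s^2 + 25)] + [20/(s^2 + 25)].
Invert each term: 4/(s + 1) ↔ 4e^(-t); 1·s/(s^2 + 25) ↔ cos(5t); 4·5/(s^2 + 25) ↔ 4sin(5t).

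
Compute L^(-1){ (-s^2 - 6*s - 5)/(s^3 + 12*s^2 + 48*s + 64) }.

Factor the denominator: s^3 + 12*s^2 + 48*s + 64 = (s + 4)^3.
Partial fraction decomposition gives [-1/(s + 4)] + [2/(s + 4)^2] + [3/(s + 4)^3].
Invert each term: -1/(s + 4) ↔ -e^(-4t); 2/(s + 4)^2 ↔ 2t·e^(-4t); 3/(s + 4)^3 ↔ (3/2)t^2·e^(-4t).

3*t^2*exp(-4*t)/2 + 2*t*exp(-4*t) - exp(-4*t)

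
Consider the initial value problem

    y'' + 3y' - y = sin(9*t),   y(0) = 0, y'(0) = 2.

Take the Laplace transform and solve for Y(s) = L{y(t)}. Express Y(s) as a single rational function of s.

Y(s) = (2*s^2 + 171)/(s^4 + 3*s^3 + 80*s^2 + 243*s - 81)

Take the Laplace transform of both sides.
With L{y''} = s^2 Y - s·y(0) - y'(0) and L{y'} = sY - y(0), with y(0) = 0, y'(0) = 2: the LHS transforms to (s^2 + 3*s - 1)Y - (2).
The right side is L{sin(9*t)} = 9/(s^2 + 81).
So (s^2 + 3*s - 1)Y = 9/(s^2 + 81) + (2).
Solve for Y(s) and write it as one ratio of polynomials.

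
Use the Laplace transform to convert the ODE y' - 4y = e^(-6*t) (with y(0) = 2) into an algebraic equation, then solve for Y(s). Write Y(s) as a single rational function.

Y(s) = (2*s + 13)/(s^2 + 2*s - 24)

Laplace-transform each side.
With L{y'} = sY - y(0) = sY - 2: the LHS transforms to (s - 4)Y - (2).
The right side is L{e^(-6*t)} = 1/(s + 6).
So (s - 4)Y = 1/(s + 6) + (2).
Isolate Y and clear denominators.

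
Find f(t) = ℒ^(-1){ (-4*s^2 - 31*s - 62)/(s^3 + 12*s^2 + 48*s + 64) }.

Factor the denominator: s^3 + 12*s^2 + 48*s + 64 = (s + 4)^3.
Partial fraction decomposition gives [-4/(s + 4)] + [(s + 4)^(-2)] + [-2/(s + 4)^3].
Invert each term: -4/(s + 4) ↔ -4e^(-4t); 1/(s + 4)^2 ↔ t·e^(-4t); -2/(s + 4)^3 ↔ (-1)t^2·e^(-4t).

f(t) = -t^2*exp(-4*t) + t*exp(-4*t) - 4*exp(-4*t)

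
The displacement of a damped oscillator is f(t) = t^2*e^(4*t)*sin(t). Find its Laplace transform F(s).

L{sin(t)} = 1/(s^2 + 1).
Multiplying by e^(4t) shifts s → s - 4, so L{e^(4*t)*sin(t)} = 1/((s - 4)^2 + 1).
Then apply L{t^2·g(t)} = (-1)^2 d^2/ds^2[G(s)] with G(s) = 1/((s - 4)^2 + 1):
differentiating 2 times and applying the sign gives 2*(3*s^2 - 24*s + 47)/(s^2 - 8*s + 17)^3.

F(s) = 2*(3*s^2 - 24*s + 47)/(s^2 - 8*s + 17)^3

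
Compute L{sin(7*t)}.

7/(s^2 + 49)

L{sin(7t)} = 7/(s^2 + 49).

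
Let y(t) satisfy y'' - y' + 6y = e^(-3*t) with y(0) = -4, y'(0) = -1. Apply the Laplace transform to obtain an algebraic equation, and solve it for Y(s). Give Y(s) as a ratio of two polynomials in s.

Laplace-transform each side.
With L{y''} = s^2 Y - s·y(0) - y'(0) and L{y'} = sY - y(0), with y(0) = -4, y'(0) = -1: the LHS transforms to (s^2 - s + 6)Y - (-4*s + 3).
The right side is L{e^(-3*t)} = 1/(s + 3).
So (s^2 - s + 6)Y = 1/(s + 3) + (-4*s + 3).
Isolate Y and clear denominators.

Y(s) = (-4*s^2 - 9*s + 10)/(s^3 + 2*s^2 + 3*s + 18)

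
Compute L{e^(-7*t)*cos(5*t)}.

L{cos(5t)} = s/(s^2 + 25).
By the first shifting theorem, multiplying by e^(-7t) replaces s with s + 7.

(s + 7)/((s + 7)^2 + 25)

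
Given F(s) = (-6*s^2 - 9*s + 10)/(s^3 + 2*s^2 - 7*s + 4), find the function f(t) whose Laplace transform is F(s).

f(t) = -t*exp(t) - 4*exp(t) - 2*exp(-4*t)

Factor the denominator: s^3 + 2*s^2 - 7*s + 4 = (s - 1)^2*(s + 4).
Partial fraction decomposition gives [-4/(s - 1)] + [-1/(s - 1)^2] + [-2/(s + 4)].
Invert each term: -4/(s - 1) ↔ -4e^(t); -1/(s - 1)^2 ↔ -t·e^(t); -2/(s + 4) ↔ -2e^(-4t).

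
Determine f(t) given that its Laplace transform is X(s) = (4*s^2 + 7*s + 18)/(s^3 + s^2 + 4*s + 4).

Factor the denominator: s^3 + s^2 + 4*s + 4 = (s + 1)*(s^2 + 4).
Partial fraction decomposition gives [3/(s + 1)] + [s/(s^2 + 4)] + [6/(s^2 + 4)].
Invert each term: 3/(s + 1) ↔ 3e^(-t); 1·s/(s^2 + 4) ↔ cos(2t); 3·2/(s^2 + 4) ↔ 3sin(2t).

f(t) = 3*sin(2*t) + cos(2*t) + 3*exp(-t)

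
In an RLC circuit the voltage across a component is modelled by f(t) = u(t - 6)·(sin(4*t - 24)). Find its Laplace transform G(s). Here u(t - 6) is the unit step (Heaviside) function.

G(s) = 4*exp(-6*s)/(s^2 + 16)

By the second shifting theorem, L{u(t - c)·g(t - c)} = e^(-cs)·H(s) with c = 6 and H(s) = L{g(t)}.
L{sin(4t)} = 4/(s^2 + 16).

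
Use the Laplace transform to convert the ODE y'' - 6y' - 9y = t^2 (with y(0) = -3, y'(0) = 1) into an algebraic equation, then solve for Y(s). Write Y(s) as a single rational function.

Take the Laplace transform of both sides.
The derivative rules (L{y''} = s^2 Y - s·y(0) - y'(0) and L{y'} = sY - y(0), with y(0) = -3, y'(0) = 1) turn the left side into (s^2 - 6*s - 9)Y - (-3*s + 19).
The right side is L{t^2} = 2/s^3.
So (s^2 - 6*s - 9)Y = 2/s^3 + (-3*s + 19).
Solve for Y(s) and write it as one ratio of polynomials.

Y(s) = (-3*s^4 + 19*s^3 + 2)/(s^5 - 6*s^4 - 9*s^3)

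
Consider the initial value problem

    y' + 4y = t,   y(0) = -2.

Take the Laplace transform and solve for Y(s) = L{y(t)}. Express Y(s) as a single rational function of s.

Y(s) = (-2*s^2 + 1)/(s^3 + 4*s^2)

Take the Laplace transform of both sides.
The derivative rules (L{y'} = sY - y(0) = sY - (-2)) turn the left side into (s + 4)Y - (-2).
The right side is L{t} = s^(-2).
So (s + 4)Y = s^(-2) + (-2).
Isolate Y and clear denominators.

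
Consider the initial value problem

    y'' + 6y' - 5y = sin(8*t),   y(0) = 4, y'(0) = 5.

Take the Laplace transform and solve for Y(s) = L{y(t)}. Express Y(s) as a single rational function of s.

Y(s) = (4*s^3 + 29*s^2 + 256*s + 1864)/(s^4 + 6*s^3 + 59*s^2 + 384*s - 320)

Transform both sides with L{·}.
The derivative rules (L{y''} = s^2 Y - s·y(0) - y'(0) and L{y'} = sY - y(0), with y(0) = 4, y'(0) = 5) turn the left side into (s^2 + 6*s - 5)Y - (4*s + 29).
The right side is L{sin(8*t)} = 8/(s^2 + 64).
So (s^2 + 6*s - 5)Y = 8/(s^2 + 64) + (4*s + 29).
Solve for Y(s) and write it as one ratio of polynomials.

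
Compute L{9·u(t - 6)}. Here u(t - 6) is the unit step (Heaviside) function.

By the second shifting theorem, L{u(t - c)·g(t - c)} = e^(-cs)·G(s) with c = 6 and G(s) = L{g(t)}.
L{9} = 9/s.

9*exp(-6*s)/s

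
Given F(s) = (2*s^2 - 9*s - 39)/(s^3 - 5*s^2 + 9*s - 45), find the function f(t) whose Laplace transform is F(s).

f(t) = -exp(5*t) + 2*sin(3*t) + 3*cos(3*t)

Factor the denominator: s^3 - 5*s^2 + 9*s - 45 = (s - 5)*(s^2 + 9).
Partial fraction decomposition gives [-1/(s - 5)] + [3*s/(s^2 + 9)] + [6/(s^2 + 9)].
Invert each term: -1/(s - 5) ↔ -e^(5t); 3·s/(s^2 + 9) ↔ 3cos(3t); 2·3/(s^2 + 9) ↔ 2sin(3t).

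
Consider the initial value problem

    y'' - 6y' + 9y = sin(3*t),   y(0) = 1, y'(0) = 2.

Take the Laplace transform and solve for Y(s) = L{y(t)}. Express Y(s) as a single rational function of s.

Y(s) = (s^3 - 4*s^2 + 9*s - 33)/(s^4 - 6*s^3 + 18*s^2 - 54*s + 81)

Take the Laplace transform of both sides.
Using L{y''} = s^2 Y - s·y(0) - y'(0) and L{y'} = sY - y(0), with y(0) = 1, y'(0) = 2, the left side becomes (s^2 - 6*s + 9)Y - (s - 4).
The right side is L{sin(3*t)} = 3/(s^2 + 9).
So (s^2 - 6*s + 9)Y = 3/(s^2 + 9) + (s - 4).
Solve for Y(s) and write it as one ratio of polynomials.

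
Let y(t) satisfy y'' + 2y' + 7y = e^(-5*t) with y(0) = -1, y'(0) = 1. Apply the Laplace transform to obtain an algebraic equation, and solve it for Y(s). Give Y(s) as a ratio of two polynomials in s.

Y(s) = (-s^2 - 6*s - 4)/(s^3 + 7*s^2 + 17*s + 35)

Transform both sides with L{·}.
The derivative rules (L{y''} = s^2 Y - s·y(0) - y'(0) and L{y'} = sY - y(0), with y(0) = -1, y'(0) = 1) turn the left side into (s^2 + 2*s + 7)Y - (-s - 1).
The right side is L{e^(-5*t)} = 1/(s + 5).
So (s^2 + 2*s + 7)Y = 1/(s + 5) + (-s - 1).
Isolate Y and clear denominators.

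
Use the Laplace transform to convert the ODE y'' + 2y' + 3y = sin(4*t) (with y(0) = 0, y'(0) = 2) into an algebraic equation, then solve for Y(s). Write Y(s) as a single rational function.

Y(s) = (2*s^2 + 36)/(s^4 + 2*s^3 + 19*s^2 + 32*s + 48)

Apply the Laplace transform to the equation.
The derivative rules (L{y''} = s^2 Y - s·y(0) - y'(0) and L{y'} = sY - y(0), with y(0) = 0, y'(0) = 2) turn the left side into (s^2 + 2*s + 3)Y - (2).
The right side is L{sin(4*t)} = 4/(s^2 + 16).
So (s^2 + 2*s + 3)Y = 4/(s^2 + 16) + (2).
Solve for Y(s) and write it as one ratio of polynomials.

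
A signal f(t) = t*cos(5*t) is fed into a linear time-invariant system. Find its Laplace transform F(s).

L{cos(5t)} = s/(s^2 + 25).
Then apply L{t·g(t)} = -d/ds[G(s)] with G(s) = s/(s^2 + 25):
differentiating 1 time and applying the sign gives (s - 5)*(s + 5)/(s^2 + 25)^2.

F(s) = (s - 5)*(s + 5)/(s^2 + 25)^2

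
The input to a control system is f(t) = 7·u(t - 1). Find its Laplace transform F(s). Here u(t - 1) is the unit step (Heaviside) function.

By the second shifting theorem, L{u(t - c)·g(t - c)} = e^(-cs)·G(s) with c = 1 and G(s) = L{g(t)}.
L{7} = 7/s.

F(s) = 7*exp(-s)/s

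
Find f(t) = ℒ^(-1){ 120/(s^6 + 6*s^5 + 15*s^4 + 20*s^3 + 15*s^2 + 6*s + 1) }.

f(t) = t^5*exp(-t)

Rewrite the denominator: s^6 + 6*s^5 + 15*s^4 + 20*s^3 + 15*s^2 + 6*s + 1 = (s + 1)^6.
The form in (s + 1) signals a first-shifting-theorem factor e^(-t).
Since L{t^5} = 5!/s^6 = 120/s^6, the inverse is t^5*e^(-t).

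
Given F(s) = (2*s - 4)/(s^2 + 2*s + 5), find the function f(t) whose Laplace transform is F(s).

f(t) = -3*exp(-t)*sin(2*t) + 2*exp(-t)*cos(2*t)

Complete the square in the denominator: s^2 + 2*s + 5 = (s + 1)^2 + 2^2.
Split the numerator to match: 2*s - 4 = 2·(s + 1) - 3·2.
Invert each term: 2·(s + 1)/((s + 1)^2 + 4) ↔ 2e^(-t)cos(2t); -3·2/((s + 1)^2 + 4) ↔ -3e^(-t)sin(2t).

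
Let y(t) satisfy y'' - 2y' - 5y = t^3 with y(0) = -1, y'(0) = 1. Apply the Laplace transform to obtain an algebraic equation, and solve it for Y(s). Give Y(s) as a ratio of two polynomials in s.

Y(s) = (-s^5 + 3*s^4 + 6)/(s^6 - 2*s^5 - 5*s^4)

Transform both sides with L{·}.
The derivative rules (L{y''} = s^2 Y - s·y(0) - y'(0) and L{y'} = sY - y(0), with y(0) = -1, y'(0) = 1) turn the left side into (s^2 - 2*s - 5)Y - (-s + 3).
The right side is L{t^3} = 6/s^4.
So (s^2 - 2*s - 5)Y = 6/s^4 + (-s + 3).
Solve for Y(s) and write it as one ratio of polynomials.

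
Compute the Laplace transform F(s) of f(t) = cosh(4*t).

F(s) = s/(s^2 - 16)

L{cosh(4t)} = s/(s^2 - 16).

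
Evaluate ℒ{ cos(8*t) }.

s/(s^2 + 64)

L{cos(8t)} = s/(s^2 + 64).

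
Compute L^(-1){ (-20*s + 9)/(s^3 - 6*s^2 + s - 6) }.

-3*exp(6*t) - 2*sin(t) + 3*cos(t)

Factor the denominator: s^3 - 6*s^2 + s - 6 = (s - 6)*(s^2 + 1).
Partial fraction decomposition gives [-3/(s - 6)] + [3*s/(s^2 + 1)] + [-2/(s^2 + 1)].
Invert each term: -3/(s - 6) ↔ -3e^(6t); 3·s/(s^2 + 1) ↔ 3cos(t); -2·1/(s^2 + 1) ↔ -2sin(t).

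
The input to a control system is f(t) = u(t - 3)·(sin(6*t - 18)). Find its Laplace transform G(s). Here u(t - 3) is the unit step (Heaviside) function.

G(s) = 6*exp(-3*s)/(s^2 + 36)

By the second shifting theorem, L{u(t - c)·g(t - c)} = e^(-cs)·H(s) with c = 3 and H(s) = L{g(t)}.
L{sin(6t)} = 6/(s^2 + 36).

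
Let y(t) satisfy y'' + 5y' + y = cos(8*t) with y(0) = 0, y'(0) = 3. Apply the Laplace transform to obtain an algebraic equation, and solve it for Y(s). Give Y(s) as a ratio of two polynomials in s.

Laplace-transform each side.
Using L{y''} = s^2 Y - s·y(0) - y'(0) and L{y'} = sY - y(0), with y(0) = 0, y'(0) = 3, the left side becomes (s^2 + 5*s + 1)Y - (3).
The right side is L{cos(8*t)} = s/(s^2 + 64).
So (s^2 + 5*s + 1)Y = s/(s^2 + 64) + (3).
Divide through and combine into a single rational function.

Y(s) = (3*s^2 + s + 192)/(s^4 + 5*s^3 + 65*s^2 + 320*s + 64)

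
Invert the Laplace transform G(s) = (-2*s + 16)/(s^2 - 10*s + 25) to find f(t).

f(t) = 6*t*exp(5*t) - 2*exp(5*t)

Factor the denominator: s^2 - 10*s + 25 = (s - 5)^2.
Partial fraction decomposition gives [-2/(s - 5)] + [6/(s - 5)^2].
Invert each term: -2/(s - 5) ↔ -2e^(5t); 6/(s - 5)^2 ↔ 6t·e^(5t).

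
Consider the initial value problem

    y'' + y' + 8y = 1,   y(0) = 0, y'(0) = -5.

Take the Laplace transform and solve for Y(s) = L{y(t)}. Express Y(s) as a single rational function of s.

Y(s) = (-5*s + 1)/(s^3 + s^2 + 8*s)

Apply the Laplace transform to the equation.
With L{y''} = s^2 Y - s·y(0) - y'(0) and L{y'} = sY - y(0), with y(0) = 0, y'(0) = -5: the LHS transforms to (s^2 + s + 8)Y - (-5).
The right side is L{1} = 1/s.
So (s^2 + s + 8)Y = 1/s + (-5).
Isolate Y and clear denominators.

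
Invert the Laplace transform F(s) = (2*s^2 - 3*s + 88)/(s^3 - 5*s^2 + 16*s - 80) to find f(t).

f(t) = 3*exp(5*t) - 2*sin(4*t) - cos(4*t)

Factor the denominator: s^3 - 5*s^2 + 16*s - 80 = (s - 5)*(s^2 + 16).
Partial fraction decomposition gives [3/(s - 5)] + [-s/(s^2 + 16)] + [-8/(s^2 + 16)].
Invert each term: 3/(s - 5) ↔ 3e^(5t); -1·s/(s^2 + 16) ↔ -cos(4t); -2·4/(s^2 + 16) ↔ -2sin(4t).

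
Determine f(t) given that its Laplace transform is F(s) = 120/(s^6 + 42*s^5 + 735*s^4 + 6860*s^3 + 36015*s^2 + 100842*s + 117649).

Rewrite the denominator: s^6 + 42*s^5 + 735*s^4 + 6860*s^3 + 36015*s^2 + 100842*s + 117649 = (s + 7)^6.
The form in (s + 7) signals a first-shifting-theorem factor e^(-7t).
Since L{t^5} = 5!/s^6 = 120/s^6, the inverse is t^5*exp(-7*t).

f(t) = t^5*exp(-7*t)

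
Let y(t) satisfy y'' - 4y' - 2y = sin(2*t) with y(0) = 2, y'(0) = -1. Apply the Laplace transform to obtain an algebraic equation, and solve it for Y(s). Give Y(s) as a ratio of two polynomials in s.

Y(s) = (2*s^3 - 9*s^2 + 8*s - 34)/(s^4 - 4*s^3 + 2*s^2 - 16*s - 8)

Transform both sides with L{·}.
With L{y''} = s^2 Y - s·y(0) - y'(0) and L{y'} = sY - y(0), with y(0) = 2, y'(0) = -1: the LHS transforms to (s^2 - 4*s - 2)Y - (2*s - 9).
The right side is L{sin(2*t)} = 2/(s^2 + 4).
So (s^2 - 4*s - 2)Y = 2/(s^2 + 4) + (2*s - 9).
Isolate Y and clear denominators.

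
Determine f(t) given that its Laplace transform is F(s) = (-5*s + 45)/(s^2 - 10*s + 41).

f(t) = 5*exp(5*t)*sin(4*t) - 5*exp(5*t)*cos(4*t)

Complete the square in the denominator: s^2 - 10*s + 41 = (s - 5)^2 + 4^2.
Split the numerator to match: -5*s + 45 = -5·(s - 5) + 5·4.
Invert each term: -5·(s - 5)/((s - 5)^2 + 16) ↔ -5e^(5t)cos(4t); 5·4/((s - 5)^2 + 16) ↔ 5e^(5t)sin(4t).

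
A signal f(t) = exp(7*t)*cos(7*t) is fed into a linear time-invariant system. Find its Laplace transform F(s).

L{cos(7t)} = s/(s^2 + 49).
By the first shifting theorem, multiplying by e^(7t) replaces s with s - 7.

F(s) = (s - 7)/((s - 7)^2 + 49)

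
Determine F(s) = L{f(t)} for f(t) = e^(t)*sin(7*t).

F(s) = 7/((s - 1)^2 + 49)

L{sin(7t)} = 7/(s^2 + 49).
By the first shifting theorem, multiplying by e^(t) replaces s with s - 1.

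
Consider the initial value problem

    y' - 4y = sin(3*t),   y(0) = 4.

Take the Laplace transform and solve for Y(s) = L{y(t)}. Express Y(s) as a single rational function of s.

Transform both sides with L{·}.
With L{y'} = sY - y(0) = sY - 4: the LHS transforms to (s - 4)Y - (4).
The right side is L{sin(3*t)} = 3/(s^2 + 9).
So (s - 4)Y = 3/(s^2 + 9) + (4).
Isolate Y and clear denominators.

Y(s) = (4*s^2 + 39)/(s^3 - 4*s^2 + 9*s - 36)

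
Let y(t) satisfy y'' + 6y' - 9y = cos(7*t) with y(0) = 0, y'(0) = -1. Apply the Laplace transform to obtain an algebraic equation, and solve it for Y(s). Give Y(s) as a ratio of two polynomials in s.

Laplace-transform each side.
The derivative rules (L{y''} = s^2 Y - s·y(0) - y'(0) and L{y'} = sY - y(0), with y(0) = 0, y'(0) = -1) turn the left side into (s^2 + 6*s - 9)Y - (-1).
The right side is L{cos(7*t)} = s/(s^2 + 49).
So (s^2 + 6*s - 9)Y = s/(s^2 + 49) + (-1).
Divide through and combine into a single rational function.

Y(s) = (-s^2 + s - 49)/(s^4 + 6*s^3 + 40*s^2 + 294*s - 441)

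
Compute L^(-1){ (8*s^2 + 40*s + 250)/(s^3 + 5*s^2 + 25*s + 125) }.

Factor the denominator: s^3 + 5*s^2 + 25*s + 125 = (s + 5)*(s^2 + 25).
Partial fraction decomposition gives [5/(s + 5)] + [3*s/(s^2 + 25)] + [25/(s^2 + 25)].
Invert each term: 5/(s + 5) ↔ 5e^(-5t); 3·s/(s^2 + 25) ↔ 3cos(5t); 5·5/(s^2 + 25) ↔ 5sin(5t).

5*sin(5*t) + 3*cos(5*t) + 5*exp(-5*t)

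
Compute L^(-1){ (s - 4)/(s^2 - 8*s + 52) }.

Rewrite the denominator: s^2 - 8*s + 52 = (s - 4)^2 + 36.
The form in (s - 4) signals a first-shifting-theorem factor e^(4t).
Since L{cos(6t)} = s/(s^2 + 36), the inverse is exp(4*t)*cos(6*t).

exp(4*t)*cos(6*t)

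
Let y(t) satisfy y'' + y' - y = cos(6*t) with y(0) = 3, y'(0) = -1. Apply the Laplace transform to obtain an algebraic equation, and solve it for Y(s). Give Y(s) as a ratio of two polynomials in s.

Laplace-transform each side.
With L{y''} = s^2 Y - s·y(0) - y'(0) and L{y'} = sY - y(0), with y(0) = 3, y'(0) = -1: the LHS transforms to (s^2 + s - 1)Y - (3*s + 2).
The right side is L{cos(6*t)} = s/(s^2 + 36).
So (s^2 + s - 1)Y = s/(s^2 + 36) + (3*s + 2).
Divide through and combine into a single rational function.

Y(s) = (3*s^3 + 2*s^2 + 109*s + 72)/(s^4 + s^3 + 35*s^2 + 36*s - 36)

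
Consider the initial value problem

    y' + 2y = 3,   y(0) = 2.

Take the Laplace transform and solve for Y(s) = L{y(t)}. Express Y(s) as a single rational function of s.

Y(s) = (2*s + 3)/(s^2 + 2*s)

Transform both sides with L{·}.
The derivative rules (L{y'} = sY - y(0) = sY - 2) turn the left side into (s + 2)Y - (2).
The right side is L{3} = 3/s.
So (s + 2)Y = 3/s + (2).
Divide through and combine into a single rational function.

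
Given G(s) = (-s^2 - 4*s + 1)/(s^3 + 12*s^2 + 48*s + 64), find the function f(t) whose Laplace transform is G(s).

Factor the denominator: s^3 + 12*s^2 + 48*s + 64 = (s + 4)^3.
Partial fraction decomposition gives [-1/(s + 4)] + [4/(s + 4)^2] + [(s + 4)^(-3)].
Invert each term: -1/(s + 4) ↔ -e^(-4t); 4/(s + 4)^2 ↔ 4t·e^(-4t); 1/(s + 4)^3 ↔ (1/2)t^2·e^(-4t).

f(t) = t^2*exp(-4*t)/2 + 4*t*exp(-4*t) - exp(-4*t)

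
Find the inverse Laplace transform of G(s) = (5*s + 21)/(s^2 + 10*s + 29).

Complete the square in the denominator: s^2 + 10*s + 29 = (s + 5)^2 + 2^2.
Split the numerator to match: 5*s + 21 = 5·(s + 5) - 2·2.
Invert each term: 5·(s + 5)/((s + 5)^2 + 4) ↔ 5e^(-5t)cos(2t); -2·2/((s + 5)^2 + 4) ↔ -2e^(-5t)sin(2t).

-2*exp(-5*t)*sin(2*t) + 5*exp(-5*t)*cos(2*t)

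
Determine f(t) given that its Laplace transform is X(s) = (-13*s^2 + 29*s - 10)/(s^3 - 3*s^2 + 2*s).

f(t) = -2*exp(2*t) - 6*exp(t) - 5

Factor the denominator: s^3 - 3*s^2 + 2*s = s*(s - 2)*(s - 1).
Partial fraction decomposition gives [-5/s] + [-6/(s - 1)] + [-2/(s - 2)].
Invert each term: -5/(s - 0) ↔ -5e^(0t); -6/(s - 1) ↔ -6e^(t); -2/(s - 2) ↔ -2e^(2t).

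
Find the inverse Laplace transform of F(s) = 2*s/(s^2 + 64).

2*cos(8*t)

Since L{cos(8t)} = s/(s^2 + 64), the inverse is cos(8*t), scaled by 2.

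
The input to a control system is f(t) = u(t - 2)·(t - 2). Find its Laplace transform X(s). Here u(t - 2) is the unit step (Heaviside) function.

X(s) = exp(-2*s)/s^2

By the second shifting theorem, L{u(t - c)·g(t - c)} = e^(-cs)·G(s) with c = 2 and G(s) = L{g(t)}.
L{t} = 1!/s^2 = 1/s^2.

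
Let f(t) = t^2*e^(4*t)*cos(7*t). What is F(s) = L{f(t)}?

F(s) = 2*(s - 4)*(s^2 - 8*s - 131)/(s^2 - 8*s + 65)^3

L{cos(7t)} = s/(s^2 + 49).
Multiplying by e^(4t) shifts s → s - 4, so L{e^(4*t)*cos(7*t)} = (s - 4)/((s - 4)^2 + 49).
Then apply L{t^2·g(t)} = (-1)^2 d^2/ds^2[G(s)] with G(s) = (s - 4)/((s - 4)^2 + 49):
differentiating 2 times and applying the sign gives 2*(s - 4)*(s^2 - 8*s - 131)/(s^2 - 8*s + 65)^3.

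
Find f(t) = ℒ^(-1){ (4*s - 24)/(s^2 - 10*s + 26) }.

Complete the square in the denominator: s^2 - 10*s + 26 = (s - 5)^2 + 1^2.
Split the numerator to match: 4*s - 24 = 4·(s - 5) - 4·1.
Invert each term: 4·(s - 5)/((s - 5)^2 + 1) ↔ 4e^(5t)cos(t); -4·1/((s - 5)^2 + 1) ↔ -4e^(5t)sin(t).

f(t) = -4*exp(5*t)*sin(t) + 4*exp(5*t)*cos(t)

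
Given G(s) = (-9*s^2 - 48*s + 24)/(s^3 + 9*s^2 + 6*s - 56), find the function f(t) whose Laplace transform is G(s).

Factor the denominator: s^3 + 9*s^2 + 6*s - 56 = (s - 2)*(s + 4)*(s + 7).
Partial fraction decomposition gives [-3/(s + 7)] + [-2/(s - 2)] + [-4/(s + 4)].
Invert each term: -3/(s + 7) ↔ -3e^(-7t); -2/(s - 2) ↔ -2e^(2t); -4/(s + 4) ↔ -4e^(-4t).

f(t) = -2*exp(2*t) - 4*exp(-4*t) - 3*exp(-7*t)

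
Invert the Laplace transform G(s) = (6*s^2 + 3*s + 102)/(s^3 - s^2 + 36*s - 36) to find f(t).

Factor the denominator: s^3 - s^2 + 36*s - 36 = (s - 1)*(s^2 + 36).
Partial fraction decomposition gives [3/(s - 1)] + [3*s/(s^2 + 36)] + [6/(s^2 + 36)].
Invert each term: 3/(s - 1) ↔ 3e^(t); 3·s/(s^2 + 36) ↔ 3cos(6t); 1·6/(s^2 + 36) ↔ sin(6t).

f(t) = 3*exp(t) + sin(6*t) + 3*cos(6*t)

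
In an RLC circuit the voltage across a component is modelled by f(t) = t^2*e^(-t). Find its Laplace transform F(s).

F(s) = 2/(s + 1)^3

L{e^(-t)} = 1/(s + 1).
Then apply L{t^2·g(t)} = (-1)^2 d^2/ds^2[G(s)] with G(s) = 1/(s + 1):
differentiating 2 times and applying the sign gives 2/(s + 1)^3.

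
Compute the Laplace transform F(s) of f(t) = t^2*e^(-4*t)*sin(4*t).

L{sin(4t)} = 4/(s^2 + 16).
Multiplying by e^(-4t) shifts s → s + 4, so L{e^(-4*t)*sin(4*t)} = 4/((s + 4)^2 + 16).
Then apply L{t^2·g(t)} = (-1)^2 d^2/ds^2[G(s)] with G(s) = 4/((s + 4)^2 + 16):
differentiating 2 times and applying the sign gives 8*(3*s^2 + 24*s + 32)/(s^2 + 8*s + 32)^3.

F(s) = 8*(3*s^2 + 24*s + 32)/(s^2 + 8*s + 32)^3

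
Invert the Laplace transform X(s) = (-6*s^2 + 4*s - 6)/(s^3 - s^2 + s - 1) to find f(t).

Factor the denominator: s^3 - s^2 + s - 1 = (s - 1)*(s^2 + 1).
Partial fraction decomposition gives [-4/(s - 1)] + [-2*s/(s^2 + 1)] + [2/(s^2 + 1)].
Invert each term: -4/(s - 1) ↔ -4e^(t); -2·s/(s^2 + 1) ↔ -2cos(t); 2·1/(s^2 + 1) ↔ 2sin(t).

f(t) = -4*exp(t) + 2*sin(t) - 2*cos(t)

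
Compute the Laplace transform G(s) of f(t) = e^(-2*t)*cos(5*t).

G(s) = (s + 2)/((s + 2)^2 + 25)

L{cos(5t)} = s/(s^2 + 25).
By the first shifting theorem, multiplying by e^(-2t) replaces s with s + 2.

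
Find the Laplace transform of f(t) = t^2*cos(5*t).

L{cos(5t)} = s/(s^2 + 25).
Then apply L{t^2·g(t)} = (-1)^2 d^2/ds^2[G(s)] with G(s) = s/(s^2 + 25):
differentiating 2 times and applying the sign gives 2*s*(s^2 - 75)/(s^2 + 25)^3.

2*s*(s^2 - 75)/(s^2 + 25)^3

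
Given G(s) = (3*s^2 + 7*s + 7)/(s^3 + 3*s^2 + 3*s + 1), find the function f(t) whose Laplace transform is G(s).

f(t) = 3*t^2*exp(-t)/2 + t*exp(-t) + 3*exp(-t)

Factor the denominator: s^3 + 3*s^2 + 3*s + 1 = (s + 1)^3.
Partial fraction decomposition gives [3/(s + 1)] + [(s + 1)^(-2)] + [3/(s + 1)^3].
Invert each term: 3/(s + 1) ↔ 3e^(-t); 1/(s + 1)^2 ↔ t·e^(-t); 3/(s + 1)^3 ↔ (3/2)t^2·e^(-t).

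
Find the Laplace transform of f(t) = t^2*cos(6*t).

L{cos(6t)} = s/(s^2 + 36).
Then apply L{t^2·g(t)} = (-1)^2 d^2/ds^2[H(s)] with H(s) = s/(s^2 + 36):
differentiating 2 times and applying the sign gives 2*s*(s^2 - 108)/(s^2 + 36)^3.

2*s*(s^2 - 108)/(s^2 + 36)^3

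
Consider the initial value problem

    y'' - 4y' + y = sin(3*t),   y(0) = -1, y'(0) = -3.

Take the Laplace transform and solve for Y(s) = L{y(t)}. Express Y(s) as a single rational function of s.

Take the Laplace transform of both sides.
The derivative rules (L{y''} = s^2 Y - s·y(0) - y'(0) and L{y'} = sY - y(0), with y(0) = -1, y'(0) = -3) turn the left side into (s^2 - 4*s + 1)Y - (-s + 1).
The right side is L{sin(3*t)} = 3/(s^2 + 9).
So (s^2 - 4*s + 1)Y = 3/(s^2 + 9) + (-s + 1).
Isolate Y and clear denominators.

Y(s) = (-s^3 + s^2 - 9*s + 12)/(s^4 - 4*s^3 + 10*s^2 - 36*s + 9)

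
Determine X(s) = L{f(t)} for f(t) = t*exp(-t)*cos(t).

X(s) = s*(s + 2)/(s^2 + 2*s + 2)^2

L{cos(t)} = s/(s^2 + 1).
Multiplying by e^(-t) shifts s → s + 1, so L{exp(-t)*cos(t)} = (s + 1)/((s + 1)^2 + 1).
Then apply L{t·g(t)} = -d/ds[G(s)] with G(s) = (s + 1)/((s + 1)^2 + 1):
differentiating 1 time and applying the sign gives s*(s + 2)/(s^2 + 2*s + 2)^2.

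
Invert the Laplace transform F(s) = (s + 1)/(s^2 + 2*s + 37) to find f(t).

f(t) = exp(-t)*cos(6*t)

Rewrite the denominator: s^2 + 2*s + 37 = (s + 1)^2 + 36.
The form in (s + 1) signals a first-shifting-theorem factor e^(-t).
Since L{cos(6t)} = s/(s^2 + 36), the inverse is e^(-t)*cos(6*t).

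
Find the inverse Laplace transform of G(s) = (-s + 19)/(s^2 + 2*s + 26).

Complete the square in the denominator: s^2 + 2*s + 26 = (s + 1)^2 + 5^2.
Split the numerator to match: -s + 19 = -1·(s + 1) + 4·5.
Invert each term: -1·(s + 1)/((s + 1)^2 + 25) ↔ -e^(-t)cos(5t); 4·5/((s + 1)^2 + 25) ↔ 4e^(-t)sin(5t).

4*exp(-t)*sin(5*t) - exp(-t)*cos(5*t)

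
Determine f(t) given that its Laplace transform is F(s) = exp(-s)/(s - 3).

f(t) = Heaviside(t - 1)*(exp(3*t - 3))

The factor e^(-s) signals a time shift by c = 1 (second shifting theorem).
L{e^(3t)} = 1/(s - 3), so L^-1{1/(s - 3)} = exp(3*t).
Hence the inverse is u(t - 1) times that function evaluated at t - 1.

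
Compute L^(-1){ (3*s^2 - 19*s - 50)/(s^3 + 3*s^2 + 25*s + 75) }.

-5*sin(5*t) + 2*cos(5*t) + exp(-3*t)

Factor the denominator: s^3 + 3*s^2 + 25*s + 75 = (s + 3)*(s^2 + 25).
Partial fraction decomposition gives [1/(s + 3)] + [2*s/(s^2 + 25)] + [-25/(s^2 + 25)].
Invert each term: 1/(s + 3) ↔ e^(-3t); 2·s/(s^2 + 25) ↔ 2cos(5t); -5·5/(s^2 + 25) ↔ -5sin(5t).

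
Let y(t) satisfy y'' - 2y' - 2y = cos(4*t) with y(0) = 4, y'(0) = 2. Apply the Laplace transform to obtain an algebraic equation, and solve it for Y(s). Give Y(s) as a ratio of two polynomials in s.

Take the Laplace transform of both sides.
The derivative rules (L{y''} = s^2 Y - s·y(0) - y'(0) and L{y'} = sY - y(0), with y(0) = 4, y'(0) = 2) turn the left side into (s^2 - 2*s - 2)Y - (4*s - 6).
The right side is L{cos(4*t)} = s/(s^2 + 16).
So (s^2 - 2*s - 2)Y = s/(s^2 + 16) + (4*s - 6).
Solve for Y(s) and write it as one ratio of polynomials.

Y(s) = (4*s^3 - 6*s^2 + 65*s - 96)/(s^4 - 2*s^3 + 14*s^2 - 32*s - 32)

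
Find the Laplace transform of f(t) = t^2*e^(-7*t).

2/(s + 7)^3

L{e^(-7t)} = 1/(s + 7).
Then apply L{t^2·g(t)} = (-1)^2 d^2/ds^2[H(s)] with H(s) = 1/(s + 7):
differentiating 2 times and applying the sign gives 2/(s + 7)^3.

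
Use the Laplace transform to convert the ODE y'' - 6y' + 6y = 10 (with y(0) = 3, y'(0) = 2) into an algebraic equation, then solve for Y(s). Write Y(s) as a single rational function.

Y(s) = (3*s^2 - 16*s + 10)/(s^3 - 6*s^2 + 6*s)

Apply the Laplace transform to the equation.
Using L{y''} = s^2 Y - s·y(0) - y'(0) and L{y'} = sY - y(0), with y(0) = 3, y'(0) = 2, the left side becomes (s^2 - 6*s + 6)Y - (3*s - 16).
The right side is L{10} = 10/s.
So (s^2 - 6*s + 6)Y = 10/s + (3*s - 16).
Solve for Y(s) and write it as one ratio of polynomials.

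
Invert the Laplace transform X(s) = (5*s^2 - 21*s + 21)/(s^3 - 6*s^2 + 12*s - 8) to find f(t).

Factor the denominator: s^3 - 6*s^2 + 12*s - 8 = (s - 2)^3.
Partial fraction decomposition gives [5/(s - 2)] + [-1/(s - 2)^2] + [-1/(s - 2)^3].
Invert each term: 5/(s - 2) ↔ 5e^(2t); -1/(s - 2)^2 ↔ -t·e^(2t); -1/(s - 2)^3 ↔ (-1/2)t^2·e^(2t).

f(t) = -t^2*exp(2*t)/2 - t*exp(2*t) + 5*exp(2*t)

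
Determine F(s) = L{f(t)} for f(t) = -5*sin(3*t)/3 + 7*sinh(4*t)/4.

Apply the Laplace transform termwise.
(7/4)·[L{sinh(4t)} = 4/(s^2 - 16)]; (-5/3)·[L{sin(3t)} = 3/(s^2 + 9)].

F(s) = -5/(s^2 + 9) + 7/(s^2 - 16)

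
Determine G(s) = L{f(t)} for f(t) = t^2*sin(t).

L{sin(t)} = 1/(s^2 + 1).
Then apply L{t^2·g(t)} = (-1)^2 d^2/ds^2[H(s)] with H(s) = 1/(s^2 + 1):
differentiating 2 times and applying the sign gives 2*(3*s^2 - 1)/(s^2 + 1)^3.

G(s) = 2*(3*s^2 - 1)/(s^2 + 1)^3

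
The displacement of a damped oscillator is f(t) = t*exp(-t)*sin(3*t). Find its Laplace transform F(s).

L{sin(3t)} = 3/(s^2 + 9).
Multiplying by e^(-t) shifts s → s + 1, so L{exp(-t)*sin(3*t)} = 3/((s + 1)^2 + 9).
Then apply L{t·g(t)} = -d/ds[G(s)] with G(s) = 3/((s + 1)^2 + 9):
differentiating 1 time and applying the sign gives 6*(s + 1)/(s^2 + 2*s + 10)^2.

F(s) = 6*(s + 1)/(s^2 + 2*s + 10)^2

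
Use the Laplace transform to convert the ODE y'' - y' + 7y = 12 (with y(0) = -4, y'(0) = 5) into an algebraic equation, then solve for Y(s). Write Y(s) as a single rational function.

Laplace-transform each side.
With L{y''} = s^2 Y - s·y(0) - y'(0) and L{y'} = sY - y(0), with y(0) = -4, y'(0) = 5: the LHS transforms to (s^2 - s + 7)Y - (-4*s + 9).
The right side is L{12} = 12/s.
So (s^2 - s + 7)Y = 12/s + (-4*s + 9).
Divide through and combine into a single rational function.

Y(s) = (-4*s^2 + 9*s + 12)/(s^3 - s^2 + 7*s)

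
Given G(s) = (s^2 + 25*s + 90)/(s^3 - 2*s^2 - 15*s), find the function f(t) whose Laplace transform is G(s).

Factor the denominator: s^3 - 2*s^2 - 15*s = s*(s - 5)*(s + 3).
Partial fraction decomposition gives [1/(s + 3)] + [-6/s] + [6/(s - 5)].
Invert each term: 1/(s + 3) ↔ e^(-3t); -6/(s - 0) ↔ -6e^(0t); 6/(s - 5) ↔ 6e^(5t).

f(t) = 6*exp(5*t) - 6 + exp(-3*t)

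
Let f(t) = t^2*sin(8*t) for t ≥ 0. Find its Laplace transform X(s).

X(s) = 16*(3*s^2 - 64)/(s^2 + 64)^3

L{sin(8t)} = 8/(s^2 + 64).
Then apply L{t^2·g(t)} = (-1)^2 d^2/ds^2[G(s)] with G(s) = 8/(s^2 + 64):
differentiating 2 times and applying the sign gives 16*(3*s^2 - 64)/(s^2 + 64)^3.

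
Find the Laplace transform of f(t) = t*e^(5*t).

(s - 5)^(-2)

L{t} = 1!/s^2 = 1/s^2.
By the first shifting theorem, multiplying by e^(5t) replaces s with s - 5.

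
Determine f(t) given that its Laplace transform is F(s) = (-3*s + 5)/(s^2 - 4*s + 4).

Factor the denominator: s^2 - 4*s + 4 = (s - 2)^2.
Partial fraction decomposition gives [-3/(s - 2)] + [-1/(s - 2)^2].
Invert each term: -3/(s - 2) ↔ -3e^(2t); -1/(s - 2)^2 ↔ -t·e^(2t).

f(t) = -t*exp(2*t) - 3*exp(2*t)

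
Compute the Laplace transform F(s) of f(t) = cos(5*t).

F(s) = s/(s^2 + 25)

L{cos(5t)} = s/(s^2 + 25).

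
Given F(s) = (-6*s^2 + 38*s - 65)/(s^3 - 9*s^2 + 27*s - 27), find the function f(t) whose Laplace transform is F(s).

f(t) = -5*t^2*exp(3*t)/2 + 2*t*exp(3*t) - 6*exp(3*t)

Factor the denominator: s^3 - 9*s^2 + 27*s - 27 = (s - 3)^3.
Partial fraction decomposition gives [-6/(s - 3)] + [2/(s - 3)^2] + [-5/(s - 3)^3].
Invert each term: -6/(s - 3) ↔ -6e^(3t); 2/(s - 3)^2 ↔ 2t·e^(3t); -5/(s - 3)^3 ↔ (-5/2)t^2·e^(3t).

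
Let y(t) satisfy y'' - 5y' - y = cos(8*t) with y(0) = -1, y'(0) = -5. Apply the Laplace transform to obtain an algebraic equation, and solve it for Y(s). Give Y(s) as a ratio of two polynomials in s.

Laplace-transform each side.
Using L{y''} = s^2 Y - s·y(0) - y'(0) and L{y'} = sY - y(0), with y(0) = -1, y'(0) = -5, the left side becomes (s^2 - 5*s - 1)Y - (-s).
The right side is L{cos(8*t)} = s/(s^2 + 64).
So (s^2 - 5*s - 1)Y = s/(s^2 + 64) + (-s).
Isolate Y and clear denominators.

Y(s) = (-s^3 - 63*s)/(s^4 - 5*s^3 + 63*s^2 - 320*s - 64)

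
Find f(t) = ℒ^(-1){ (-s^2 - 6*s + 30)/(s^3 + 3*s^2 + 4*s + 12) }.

Factor the denominator: s^3 + 3*s^2 + 4*s + 12 = (s + 3)*(s^2 + 4).
Partial fraction decomposition gives [3/(s + 3)] + [-4*s/(s^2 + 4)] + [6/(s^2 + 4)].
Invert each term: 3/(s + 3) ↔ 3e^(-3t); -4·s/(s^2 + 4) ↔ -4cos(2t); 3·2/(s^2 + 4) ↔ 3sin(2t).

f(t) = 3*sin(2*t) - 4*cos(2*t) + 3*exp(-3*t)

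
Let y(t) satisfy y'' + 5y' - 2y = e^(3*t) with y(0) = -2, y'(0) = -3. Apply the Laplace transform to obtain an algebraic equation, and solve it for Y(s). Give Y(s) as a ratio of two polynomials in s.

Take the Laplace transform of both sides.
Using L{y''} = s^2 Y - s·y(0) - y'(0) and L{y'} = sY - y(0), with y(0) = -2, y'(0) = -3, the left side becomes (s^2 + 5*s - 2)Y - (-2*s - 13).
The right side is L{e^(3*t)} = 1/(s - 3).
So (s^2 + 5*s - 2)Y = 1/(s - 3) + (-2*s - 13).
Divide through and combine into a single rational function.

Y(s) = (-2*s^2 - 7*s + 40)/(s^3 + 2*s^2 - 17*s + 6)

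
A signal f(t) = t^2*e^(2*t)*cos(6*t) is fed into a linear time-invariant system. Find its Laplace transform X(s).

X(s) = 2*(s - 2)*(s^2 - 4*s - 104)/(s^2 - 4*s + 40)^3

L{cos(6t)} = s/(s^2 + 36).
Multiplying by e^(2t) shifts s → s - 2, so L{e^(2*t)*cos(6*t)} = (s - 2)/((s - 2)^2 + 36).
Then apply L{t^2·g(t)} = (-1)^2 d^2/ds^2[G(s)] with G(s) = (s - 2)/((s - 2)^2 + 36):
differentiating 2 times and applying the sign gives 2*(s - 2)*(s^2 - 4*s - 104)/(s^2 - 4*s + 40)^3.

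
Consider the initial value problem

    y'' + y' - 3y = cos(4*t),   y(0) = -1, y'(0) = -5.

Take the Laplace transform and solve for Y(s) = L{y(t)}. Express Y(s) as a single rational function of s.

Y(s) = (-s^3 - 6*s^2 - 15*s - 96)/(s^4 + s^3 + 13*s^2 + 16*s - 48)

Laplace-transform each side.
The derivative rules (L{y''} = s^2 Y - s·y(0) - y'(0) and L{y'} = sY - y(0), with y(0) = -1, y'(0) = -5) turn the left side into (s^2 + s - 3)Y - (-s - 6).
The right side is L{cos(4*t)} = s/(s^2 + 16).
So (s^2 + s - 3)Y = s/(s^2 + 16) + (-s - 6).
Isolate Y and clear denominators.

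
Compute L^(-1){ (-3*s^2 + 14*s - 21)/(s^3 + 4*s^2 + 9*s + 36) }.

2*sin(3*t) + 2*cos(3*t) - 5*exp(-4*t)

Factor the denominator: s^3 + 4*s^2 + 9*s + 36 = (s + 4)*(s^2 + 9).
Partial fraction decomposition gives [-5/(s + 4)] + [2*s/(s^2 + 9)] + [6/(s^2 + 9)].
Invert each term: -5/(s + 4) ↔ -5e^(-4t); 2·s/(s^2 + 9) ↔ 2cos(3t); 2·3/(s^2 + 9) ↔ 2sin(3t).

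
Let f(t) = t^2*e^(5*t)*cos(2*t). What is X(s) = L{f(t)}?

X(s) = 2*(s - 5)*(s^2 - 10*s + 13)/(s^2 - 10*s + 29)^3

L{cos(2t)} = s/(s^2 + 4).
Multiplying by e^(5t) shifts s → s - 5, so L{e^(5*t)*cos(2*t)} = (s - 5)/((s - 5)^2 + 4).
Then apply L{t^2·g(t)} = (-1)^2 d^2/ds^2[G(s)] with G(s) = (s - 5)/((s - 5)^2 + 4):
differentiating 2 times and applying the sign gives 2*(s - 5)*(s^2 - 10*s + 13)/(s^2 - 10*s + 29)^3.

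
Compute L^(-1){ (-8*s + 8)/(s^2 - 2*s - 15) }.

-4*exp(5*t) - 4*exp(-3*t)

Factor the denominator: s^2 - 2*s - 15 = (s - 5)*(s + 3).
Partial fraction decomposition gives [-4/(s - 5)] + [-4/(s + 3)].
Invert each term: -4/(s - 5) ↔ -4e^(5t); -4/(s + 3) ↔ -4e^(-3t).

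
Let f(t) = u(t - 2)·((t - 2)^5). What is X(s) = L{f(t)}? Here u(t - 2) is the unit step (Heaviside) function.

By the second shifting theorem, L{u(t - c)·g(t - c)} = e^(-cs)·G(s) with c = 2 and G(s) = L{g(t)}.
L{t^5} = 5!/s^6 = 120/s^6.

X(s) = 120*exp(-2*s)/s^6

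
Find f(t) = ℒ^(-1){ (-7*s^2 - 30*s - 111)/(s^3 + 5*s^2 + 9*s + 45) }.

Factor the denominator: s^3 + 5*s^2 + 9*s + 45 = (s + 5)*(s^2 + 9).
Partial fraction decomposition gives [-4/(s + 5)] + [-3*s/(s^2 + 9)] + [-15/(s^2 + 9)].
Invert each term: -4/(s + 5) ↔ -4e^(-5t); -3·s/(s^2 + 9) ↔ -3cos(3t); -5·3/(s^2 + 9) ↔ -5sin(3t).

f(t) = -5*sin(3*t) - 3*cos(3*t) - 4*exp(-5*t)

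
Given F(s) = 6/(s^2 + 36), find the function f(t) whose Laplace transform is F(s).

Since L{sin(6t)} = 6/(s^2 + 36), the inverse is sin(6*t).

f(t) = sin(6*t)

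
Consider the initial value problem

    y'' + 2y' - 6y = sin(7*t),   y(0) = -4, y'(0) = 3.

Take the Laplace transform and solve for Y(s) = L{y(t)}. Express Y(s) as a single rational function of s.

Y(s) = (-4*s^3 - 5*s^2 - 196*s - 238)/(s^4 + 2*s^3 + 43*s^2 + 98*s - 294)

Transform both sides with L{·}.
Using L{y''} = s^2 Y - s·y(0) - y'(0) and L{y'} = sY - y(0), with y(0) = -4, y'(0) = 3, the left side becomes (s^2 + 2*s - 6)Y - (-4*s - 5).
The right side is L{sin(7*t)} = 7/(s^2 + 49).
So (s^2 + 2*s - 6)Y = 7/(s^2 + 49) + (-4*s - 5).
Solve for Y(s) and write it as one ratio of polynomials.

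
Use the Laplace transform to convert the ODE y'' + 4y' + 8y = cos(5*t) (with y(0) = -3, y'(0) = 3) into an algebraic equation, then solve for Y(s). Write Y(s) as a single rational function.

Y(s) = (-3*s^3 - 9*s^2 - 74*s - 225)/(s^4 + 4*s^3 + 33*s^2 + 100*s + 200)

Take the Laplace transform of both sides.
Using L{y''} = s^2 Y - s·y(0) - y'(0) and L{y'} = sY - y(0), with y(0) = -3, y'(0) = 3, the left side becomes (s^2 + 4*s + 8)Y - (-3*s - 9).
The right side is L{cos(5*t)} = s/(s^2 + 25).
So (s^2 + 4*s + 8)Y = s/(s^2 + 25) + (-3*s - 9).
Solve for Y(s) and write it as one ratio of polynomials.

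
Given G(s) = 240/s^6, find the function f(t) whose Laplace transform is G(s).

f(t) = 2*t^5

Since L{t^5} = 5!/s^6 = 120/s^6, the inverse is t^5, scaled by 2.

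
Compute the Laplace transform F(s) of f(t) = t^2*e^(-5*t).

F(s) = 2/(s + 5)^3

L{e^(-5t)} = 1/(s + 5).
Then apply L{t^2·g(t)} = (-1)^2 d^2/ds^2[G(s)] with G(s) = 1/(s + 5):
differentiating 2 times and applying the sign gives 2/(s + 5)^3.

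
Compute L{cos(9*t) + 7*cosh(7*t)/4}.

Apply the Laplace transform termwise.
L{cos(9t)} = s/(s^2 + 81); (7/4)·[L{cosh(7t)} = s/(s^2 - 49)].

s/(s^2 + 81) + 7*s/(4*(s^2 - 49))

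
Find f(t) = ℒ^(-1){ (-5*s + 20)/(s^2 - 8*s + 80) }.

f(t) = -5*exp(4*t)*cos(8*t)

Rewrite the denominator: s^2 - 8*s + 80 = (s - 4)^2 + 64.
The form in (s - 4) signals a first-shifting-theorem factor e^(4t).
Since L{cos(8t)} = s/(s^2 + 64), the inverse is e^(4*t)*cos(8*t), scaled by -5.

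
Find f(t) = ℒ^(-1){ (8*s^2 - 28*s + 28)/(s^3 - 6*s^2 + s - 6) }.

f(t) = 4*exp(6*t) - 4*sin(t) + 4*cos(t)

Factor the denominator: s^3 - 6*s^2 + s - 6 = (s - 6)*(s^2 + 1).
Partial fraction decomposition gives [4/(s - 6)] + [4*s/(s^2 + 1)] + [-4/(s^2 + 1)].
Invert each term: 4/(s - 6) ↔ 4e^(6t); 4·s/(s^2 + 1) ↔ 4cos(t); -4·1/(s^2 + 1) ↔ -4sin(t).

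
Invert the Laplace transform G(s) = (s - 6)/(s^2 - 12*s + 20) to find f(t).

f(t) = exp(6*t)*cosh(4*t)

Rewrite the denominator: s^2 - 12*s + 20 = (s - 6)^2 - 16.
The form in (s - 6) signals a first-shifting-theorem factor e^(6t).
Since L{cosh(4t)} = s/(s^2 - 16), the inverse is e^(6*t)*cosh(4*t).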